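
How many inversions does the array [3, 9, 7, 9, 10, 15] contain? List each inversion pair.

Finding inversions in [3, 9, 7, 9, 10, 15]:

(1, 2): arr[1]=9 > arr[2]=7

Total inversions: 1

The array has 1 inversion(s): (1,2). Each pair (i,j) satisfies i < j and arr[i] > arr[j].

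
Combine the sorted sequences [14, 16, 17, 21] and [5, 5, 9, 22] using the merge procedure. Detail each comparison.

Merging process:

Compare 14 vs 5: take 5 from right. Merged: [5]
Compare 14 vs 5: take 5 from right. Merged: [5, 5]
Compare 14 vs 9: take 9 from right. Merged: [5, 5, 9]
Compare 14 vs 22: take 14 from left. Merged: [5, 5, 9, 14]
Compare 16 vs 22: take 16 from left. Merged: [5, 5, 9, 14, 16]
Compare 17 vs 22: take 17 from left. Merged: [5, 5, 9, 14, 16, 17]
Compare 21 vs 22: take 21 from left. Merged: [5, 5, 9, 14, 16, 17, 21]
Append remaining from right: [22]. Merged: [5, 5, 9, 14, 16, 17, 21, 22]

Final merged array: [5, 5, 9, 14, 16, 17, 21, 22]
Total comparisons: 7

The merged array is [5, 5, 9, 14, 16, 17, 21, 22], requiring 7 comparisons. The merge step runs in O(n) time where n is the total number of elements.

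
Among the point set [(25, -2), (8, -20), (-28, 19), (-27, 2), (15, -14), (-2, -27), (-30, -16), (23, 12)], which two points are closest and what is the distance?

Computing all pairwise distances among 8 points:

d((25, -2), (8, -20)) = 24.7588
d((25, -2), (-28, 19)) = 57.0088
d((25, -2), (-27, 2)) = 52.1536
d((25, -2), (15, -14)) = 15.6205
d((25, -2), (-2, -27)) = 36.7967
d((25, -2), (-30, -16)) = 56.7539
d((25, -2), (23, 12)) = 14.1421
d((8, -20), (-28, 19)) = 53.0754
d((8, -20), (-27, 2)) = 41.3401
d((8, -20), (15, -14)) = 9.2195 <-- minimum
d((8, -20), (-2, -27)) = 12.2066
d((8, -20), (-30, -16)) = 38.2099
d((8, -20), (23, 12)) = 35.3412
d((-28, 19), (-27, 2)) = 17.0294
d((-28, 19), (15, -14)) = 54.2033
d((-28, 19), (-2, -27)) = 52.8394
d((-28, 19), (-30, -16)) = 35.0571
d((-28, 19), (23, 12)) = 51.4782
d((-27, 2), (15, -14)) = 44.9444
d((-27, 2), (-2, -27)) = 38.2884
d((-27, 2), (-30, -16)) = 18.2483
d((-27, 2), (23, 12)) = 50.9902
d((15, -14), (-2, -27)) = 21.4009
d((15, -14), (-30, -16)) = 45.0444
d((15, -14), (23, 12)) = 27.2029
d((-2, -27), (-30, -16)) = 30.0832
d((-2, -27), (23, 12)) = 46.3249
d((-30, -16), (23, 12)) = 59.9416

Closest pair: (8, -20) and (15, -14) with distance 9.2195

The closest pair is (8, -20) and (15, -14) with Euclidean distance 9.2195. For 8 points, brute-force pairwise comparison is shown above. For large n, the divide-and-conquer algorithm (sort by x, recurse on halves, check the dividing strip) achieves O(n log n).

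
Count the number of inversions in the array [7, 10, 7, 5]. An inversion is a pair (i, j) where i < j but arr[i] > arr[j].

Finding inversions in [7, 10, 7, 5]:

(0, 3): arr[0]=7 > arr[3]=5
(1, 2): arr[1]=10 > arr[2]=7
(1, 3): arr[1]=10 > arr[3]=5
(2, 3): arr[2]=7 > arr[3]=5

Total inversions: 4

The array has 4 inversion(s): (0,3), (1,2), (1,3), (2,3). Each pair (i,j) satisfies i < j and arr[i] > arr[j].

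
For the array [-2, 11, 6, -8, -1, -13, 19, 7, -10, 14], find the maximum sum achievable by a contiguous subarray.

Using Kadane's algorithm on [-2, 11, 6, -8, -1, -13, 19, 7, -10, 14]:

Scanning through the array:
Position 1 (value 11): max_ending_here = 11, max_so_far = 11
Position 2 (value 6): max_ending_here = 17, max_so_far = 17
Position 3 (value -8): max_ending_here = 9, max_so_far = 17
Position 4 (value -1): max_ending_here = 8, max_so_far = 17
Position 5 (value -13): max_ending_here = -5, max_so_far = 17
Position 6 (value 19): max_ending_here = 19, max_so_far = 19
Position 7 (value 7): max_ending_here = 26, max_so_far = 26
Position 8 (value -10): max_ending_here = 16, max_so_far = 26
Position 9 (value 14): max_ending_here = 30, max_so_far = 30

Maximum subarray: [19, 7, -10, 14]
Maximum sum: 30

The maximum subarray is [19, 7, -10, 14] with sum 30. This subarray runs from index 6 to index 9.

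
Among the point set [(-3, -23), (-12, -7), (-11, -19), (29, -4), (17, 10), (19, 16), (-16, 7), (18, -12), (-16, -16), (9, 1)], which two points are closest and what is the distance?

Computing all pairwise distances among 10 points:

d((-3, -23), (-12, -7)) = 18.3576
d((-3, -23), (-11, -19)) = 8.9443
d((-3, -23), (29, -4)) = 37.2156
d((-3, -23), (17, 10)) = 38.5876
d((-3, -23), (19, 16)) = 44.7772
d((-3, -23), (-16, 7)) = 32.6956
d((-3, -23), (18, -12)) = 23.7065
d((-3, -23), (-16, -16)) = 14.7648
d((-3, -23), (9, 1)) = 26.8328
d((-12, -7), (-11, -19)) = 12.0416
d((-12, -7), (29, -4)) = 41.1096
d((-12, -7), (17, 10)) = 33.6155
d((-12, -7), (19, 16)) = 38.6005
d((-12, -7), (-16, 7)) = 14.5602
d((-12, -7), (18, -12)) = 30.4138
d((-12, -7), (-16, -16)) = 9.8489
d((-12, -7), (9, 1)) = 22.4722
d((-11, -19), (29, -4)) = 42.72
d((-11, -19), (17, 10)) = 40.3113
d((-11, -19), (19, 16)) = 46.0977
d((-11, -19), (-16, 7)) = 26.4764
d((-11, -19), (18, -12)) = 29.8329
d((-11, -19), (-16, -16)) = 5.831 <-- minimum
d((-11, -19), (9, 1)) = 28.2843
d((29, -4), (17, 10)) = 18.4391
d((29, -4), (19, 16)) = 22.3607
d((29, -4), (-16, 7)) = 46.3249
d((29, -4), (18, -12)) = 13.6015
d((29, -4), (-16, -16)) = 46.5725
d((29, -4), (9, 1)) = 20.6155
d((17, 10), (19, 16)) = 6.3246
d((17, 10), (-16, 7)) = 33.1361
d((17, 10), (18, -12)) = 22.0227
d((17, 10), (-16, -16)) = 42.0119
d((17, 10), (9, 1)) = 12.0416
d((19, 16), (-16, 7)) = 36.1386
d((19, 16), (18, -12)) = 28.0179
d((19, 16), (-16, -16)) = 47.4236
d((19, 16), (9, 1)) = 18.0278
d((-16, 7), (18, -12)) = 38.9487
d((-16, 7), (-16, -16)) = 23.0
d((-16, 7), (9, 1)) = 25.7099
d((18, -12), (-16, -16)) = 34.2345
d((18, -12), (9, 1)) = 15.8114
d((-16, -16), (9, 1)) = 30.2324

Closest pair: (-11, -19) and (-16, -16) with distance 5.831

The closest pair is (-11, -19) and (-16, -16) with Euclidean distance 5.831. For 10 points, brute-force pairwise comparison is shown above. For large n, the divide-and-conquer algorithm (sort by x, recurse on halves, check the dividing strip) achieves O(n log n).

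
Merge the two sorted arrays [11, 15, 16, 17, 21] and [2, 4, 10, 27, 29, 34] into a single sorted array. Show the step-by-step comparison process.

Merging process:

Compare 11 vs 2: take 2 from right. Merged: [2]
Compare 11 vs 4: take 4 from right. Merged: [2, 4]
Compare 11 vs 10: take 10 from right. Merged: [2, 4, 10]
Compare 11 vs 27: take 11 from left. Merged: [2, 4, 10, 11]
Compare 15 vs 27: take 15 from left. Merged: [2, 4, 10, 11, 15]
Compare 16 vs 27: take 16 from left. Merged: [2, 4, 10, 11, 15, 16]
Compare 17 vs 27: take 17 from left. Merged: [2, 4, 10, 11, 15, 16, 17]
Compare 21 vs 27: take 21 from left. Merged: [2, 4, 10, 11, 15, 16, 17, 21]
Append remaining from right: [27, 29, 34]. Merged: [2, 4, 10, 11, 15, 16, 17, 21, 27, 29, 34]

Final merged array: [2, 4, 10, 11, 15, 16, 17, 21, 27, 29, 34]
Total comparisons: 8

The merged array is [2, 4, 10, 11, 15, 16, 17, 21, 27, 29, 34], requiring 8 comparisons. The merge step runs in O(n) time where n is the total number of elements.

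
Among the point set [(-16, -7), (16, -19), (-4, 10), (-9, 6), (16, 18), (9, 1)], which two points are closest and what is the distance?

Computing all pairwise distances among 6 points:

d((-16, -7), (16, -19)) = 34.176
d((-16, -7), (-4, 10)) = 20.8087
d((-16, -7), (-9, 6)) = 14.7648
d((-16, -7), (16, 18)) = 40.6079
d((-16, -7), (9, 1)) = 26.2488
d((16, -19), (-4, 10)) = 35.2278
d((16, -19), (-9, 6)) = 35.3553
d((16, -19), (16, 18)) = 37.0
d((16, -19), (9, 1)) = 21.1896
d((-4, 10), (-9, 6)) = 6.4031 <-- minimum
d((-4, 10), (16, 18)) = 21.5407
d((-4, 10), (9, 1)) = 15.8114
d((-9, 6), (16, 18)) = 27.7308
d((-9, 6), (9, 1)) = 18.6815
d((16, 18), (9, 1)) = 18.3848

Closest pair: (-4, 10) and (-9, 6) with distance 6.4031

The closest pair is (-4, 10) and (-9, 6) with Euclidean distance 6.4031. For 6 points, brute-force pairwise comparison is shown above. For large n, the divide-and-conquer algorithm (sort by x, recurse on halves, check the dividing strip) achieves O(n log n).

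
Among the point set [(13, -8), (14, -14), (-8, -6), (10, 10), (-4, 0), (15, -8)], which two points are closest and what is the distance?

Computing all pairwise distances among 6 points:

d((13, -8), (14, -14)) = 6.0828
d((13, -8), (-8, -6)) = 21.095
d((13, -8), (10, 10)) = 18.2483
d((13, -8), (-4, 0)) = 18.7883
d((13, -8), (15, -8)) = 2.0 <-- minimum
d((14, -14), (-8, -6)) = 23.4094
d((14, -14), (10, 10)) = 24.3311
d((14, -14), (-4, 0)) = 22.8035
d((14, -14), (15, -8)) = 6.0828
d((-8, -6), (10, 10)) = 24.0832
d((-8, -6), (-4, 0)) = 7.2111
d((-8, -6), (15, -8)) = 23.0868
d((10, 10), (-4, 0)) = 17.2047
d((10, 10), (15, -8)) = 18.6815
d((-4, 0), (15, -8)) = 20.6155

Closest pair: (13, -8) and (15, -8) with distance 2.0

The closest pair is (13, -8) and (15, -8) with Euclidean distance 2.0. For 6 points, brute-force pairwise comparison is shown above. For large n, the divide-and-conquer algorithm (sort by x, recurse on halves, check the dividing strip) achieves O(n log n).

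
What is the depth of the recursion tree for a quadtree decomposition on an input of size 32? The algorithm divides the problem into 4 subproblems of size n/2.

For divide and conquer with division factor 2:

Problem sizes at each level:
Level 0: 32
Level 1: 16
Level 2: 8
Level 3: 4
Level 4: 2
Level 5: 1

The root is level 0 and the size-1 base case is level 5 (the tree spans levels 0 through 5, i.e. 6 levels counting the root), so the depth is the number of divisions: log_2(32) = 5

The recursion tree depth is log_2(32) = 5. At each level, the problem size is divided by 2, so it takes 5 divisions to reduce to a base case of size 1. The algorithm makes 4 recursive calls at each level.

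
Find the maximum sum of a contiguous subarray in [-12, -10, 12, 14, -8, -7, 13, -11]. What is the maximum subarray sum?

Using Kadane's algorithm on [-12, -10, 12, 14, -8, -7, 13, -11]:

Scanning through the array:
Position 1 (value -10): max_ending_here = -10, max_so_far = -10
Position 2 (value 12): max_ending_here = 12, max_so_far = 12
Position 3 (value 14): max_ending_here = 26, max_so_far = 26
Position 4 (value -8): max_ending_here = 18, max_so_far = 26
Position 5 (value -7): max_ending_here = 11, max_so_far = 26
Position 6 (value 13): max_ending_here = 24, max_so_far = 26
Position 7 (value -11): max_ending_here = 13, max_so_far = 26

Maximum subarray: [12, 14]
Maximum sum: 26

The maximum subarray is [12, 14] with sum 26. This subarray runs from index 2 to index 3.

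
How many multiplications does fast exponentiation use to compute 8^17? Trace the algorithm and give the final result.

Computing 8^17 by squaring (build up from 8^1; each line after the first costs one multiplication):

8^1 = 8
8^2 = (8^1)^2 = 8^2 = 64
8^4 = (8^2)^2 = 64^2 = 4096
8^8 = (8^4)^2 = 4096^2 = 16777216
8^16 = (8^8)^2 = 16777216^2 = 281474976710656
8^17 = 8 * 8^16 = 8 * 281474976710656 = 2251799813685248

Result: 2251799813685248
Multiplications needed: 5 (5 lines after 8^1)

8^17 = 2251799813685248. Using exponentiation by squaring, this requires 5 multiplications. The key idea: if the exponent is even, square the half-power; if odd, multiply by the base once.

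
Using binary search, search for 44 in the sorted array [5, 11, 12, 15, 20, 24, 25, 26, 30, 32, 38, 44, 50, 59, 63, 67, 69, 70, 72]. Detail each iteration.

Binary search for 44 in [5, 11, 12, 15, 20, 24, 25, 26, 30, 32, 38, 44, 50, 59, 63, 67, 69, 70, 72]:

lo=0, hi=18, mid=9, arr[mid]=32 -> 32 < 44, search right half
lo=10, hi=18, mid=14, arr[mid]=63 -> 63 > 44, search left half
lo=10, hi=13, mid=11, arr[mid]=44 -> Found target at index 11!

Binary search finds 44 at index 11 after 3 comparisons. The search repeatedly halves the search space by comparing with the middle element.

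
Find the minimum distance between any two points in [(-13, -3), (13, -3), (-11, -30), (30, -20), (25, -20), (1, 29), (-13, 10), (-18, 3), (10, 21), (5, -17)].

Computing all pairwise distances among 10 points:

d((-13, -3), (13, -3)) = 26.0
d((-13, -3), (-11, -30)) = 27.074
d((-13, -3), (30, -20)) = 46.2385
d((-13, -3), (25, -20)) = 41.6293
d((-13, -3), (1, 29)) = 34.9285
d((-13, -3), (-13, 10)) = 13.0
d((-13, -3), (-18, 3)) = 7.8102
d((-13, -3), (10, 21)) = 33.2415
d((-13, -3), (5, -17)) = 22.8035
d((13, -3), (-11, -30)) = 36.1248
d((13, -3), (30, -20)) = 24.0416
d((13, -3), (25, -20)) = 20.8087
d((13, -3), (1, 29)) = 34.176
d((13, -3), (-13, 10)) = 29.0689
d((13, -3), (-18, 3)) = 31.5753
d((13, -3), (10, 21)) = 24.1868
d((13, -3), (5, -17)) = 16.1245
d((-11, -30), (30, -20)) = 42.2019
d((-11, -30), (25, -20)) = 37.3631
d((-11, -30), (1, 29)) = 60.208
d((-11, -30), (-13, 10)) = 40.05
d((-11, -30), (-18, 3)) = 33.7343
d((-11, -30), (10, 21)) = 55.1543
d((-11, -30), (5, -17)) = 20.6155
d((30, -20), (25, -20)) = 5.0 <-- minimum
d((30, -20), (1, 29)) = 56.9386
d((30, -20), (-13, 10)) = 52.4309
d((30, -20), (-18, 3)) = 53.2259
d((30, -20), (10, 21)) = 45.618
d((30, -20), (5, -17)) = 25.1794
d((25, -20), (1, 29)) = 54.5619
d((25, -20), (-13, 10)) = 48.4149
d((25, -20), (-18, 3)) = 48.7647
d((25, -20), (10, 21)) = 43.6578
d((25, -20), (5, -17)) = 20.2237
d((1, 29), (-13, 10)) = 23.6008
d((1, 29), (-18, 3)) = 32.2025
d((1, 29), (10, 21)) = 12.0416
d((1, 29), (5, -17)) = 46.1736
d((-13, 10), (-18, 3)) = 8.6023
d((-13, 10), (10, 21)) = 25.4951
d((-13, 10), (5, -17)) = 32.45
d((-18, 3), (10, 21)) = 33.2866
d((-18, 3), (5, -17)) = 30.4795
d((10, 21), (5, -17)) = 38.3275

Closest pair: (30, -20) and (25, -20) with distance 5.0

The closest pair is (30, -20) and (25, -20) with Euclidean distance 5.0. For 10 points, brute-force pairwise comparison is shown above. For large n, the divide-and-conquer algorithm (sort by x, recurse on halves, check the dividing strip) achieves O(n log n).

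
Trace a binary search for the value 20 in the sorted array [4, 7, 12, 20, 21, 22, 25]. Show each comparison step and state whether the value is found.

Binary search for 20 in [4, 7, 12, 20, 21, 22, 25]:

lo=0, hi=6, mid=3, arr[mid]=20 -> Found target at index 3!

Binary search finds 20 at index 3 after 1 comparisons. The search repeatedly halves the search space by comparing with the middle element.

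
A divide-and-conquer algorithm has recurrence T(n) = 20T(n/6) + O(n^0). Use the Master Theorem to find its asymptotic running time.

Master Theorem for T(n) = 20T(n/6) + O(n^0):

a = 20, b = 6, c = 0
log_b(a) = log_6(20) = 1.6720

Case 1: c = 0 < log_6(20) = 1.6720
T(n) = O(n^(log_6 20))

For T(n) = 20T(n/6) + O(n^0): log_6(20) = 1.6720. This is Case 1 of the Master Theorem (c < log_b(a), work dominated by leaves), giving O(n^(log_6 20)).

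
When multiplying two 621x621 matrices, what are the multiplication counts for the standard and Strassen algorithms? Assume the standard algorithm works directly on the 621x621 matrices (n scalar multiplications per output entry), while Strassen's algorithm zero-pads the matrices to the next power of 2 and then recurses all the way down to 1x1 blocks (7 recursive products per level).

Matrix multiplication for 621x621 matrices:

Strassen's algorithm requires power-of-2 dimensions. Pad 621x621 to 1024x1024 (next power of 2).

Standard algorithm: 621^3 = 239483061 multiplications
Strassen's algorithm: 7^(log2(1024)) = 7^10 = 282475249 multiplications
Difference: 239483061 - 282475249 = -42992188 (Strassen uses MORE here due to padding overhead — for small or just-over-power-of-2 n, padding can outweigh the per-level savings)

Standard: 239483061 multiplications (621^3). Strassen: 282475249 multiplications (7^10, after padding to 1024x1024). Strassen reduces 8 recursive multiplications to 7 at each level.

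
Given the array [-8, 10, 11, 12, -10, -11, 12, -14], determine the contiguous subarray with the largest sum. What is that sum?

Using Kadane's algorithm on [-8, 10, 11, 12, -10, -11, 12, -14]:

Scanning through the array:
Position 1 (value 10): max_ending_here = 10, max_so_far = 10
Position 2 (value 11): max_ending_here = 21, max_so_far = 21
Position 3 (value 12): max_ending_here = 33, max_so_far = 33
Position 4 (value -10): max_ending_here = 23, max_so_far = 33
Position 5 (value -11): max_ending_here = 12, max_so_far = 33
Position 6 (value 12): max_ending_here = 24, max_so_far = 33
Position 7 (value -14): max_ending_here = 10, max_so_far = 33

Maximum subarray: [10, 11, 12]
Maximum sum: 33

The maximum subarray is [10, 11, 12] with sum 33. This subarray runs from index 1 to index 3.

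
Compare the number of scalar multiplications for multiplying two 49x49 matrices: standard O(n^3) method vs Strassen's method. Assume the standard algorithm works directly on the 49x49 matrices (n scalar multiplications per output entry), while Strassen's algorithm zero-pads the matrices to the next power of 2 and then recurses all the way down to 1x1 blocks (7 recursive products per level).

Matrix multiplication for 49x49 matrices:

Strassen's algorithm requires power-of-2 dimensions. Pad 49x49 to 64x64 (next power of 2).

Standard algorithm: 49^3 = 117649 multiplications
Strassen's algorithm: 7^(log2(64)) = 7^6 = 117649 multiplications
Savings: 117649 - 117649 = 0 multiplications

Standard: 117649 multiplications (49^3). Strassen: 117649 multiplications (7^6, after padding to 64x64). Strassen reduces 8 recursive multiplications to 7 at each level.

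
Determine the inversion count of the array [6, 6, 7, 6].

Finding inversions in [6, 6, 7, 6]:

(2, 3): arr[2]=7 > arr[3]=6

Total inversions: 1

The array has 1 inversion(s): (2,3). Each pair (i,j) satisfies i < j and arr[i] > arr[j].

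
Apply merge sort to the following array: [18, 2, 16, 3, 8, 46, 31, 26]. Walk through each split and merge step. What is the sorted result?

Merge sort trace:

Split: [18, 2, 16, 3, 8, 46, 31, 26] -> [18, 2, 16, 3] and [8, 46, 31, 26]
  Split: [18, 2, 16, 3] -> [18, 2] and [16, 3]
    Split: [18, 2] -> [18] and [2]
    Merge: [18] + [2] -> [2, 18]
    Split: [16, 3] -> [16] and [3]
    Merge: [16] + [3] -> [3, 16]
  Merge: [2, 18] + [3, 16] -> [2, 3, 16, 18]
  Split: [8, 46, 31, 26] -> [8, 46] and [31, 26]
    Split: [8, 46] -> [8] and [46]
    Merge: [8] + [46] -> [8, 46]
    Split: [31, 26] -> [31] and [26]
    Merge: [31] + [26] -> [26, 31]
  Merge: [8, 46] + [26, 31] -> [8, 26, 31, 46]
Merge: [2, 3, 16, 18] + [8, 26, 31, 46] -> [2, 3, 8, 16, 18, 26, 31, 46]

Final sorted array: [2, 3, 8, 16, 18, 26, 31, 46]

The merge sort proceeds by recursively splitting the array and merging sorted halves.
After all merges, the sorted array is [2, 3, 8, 16, 18, 26, 31, 46].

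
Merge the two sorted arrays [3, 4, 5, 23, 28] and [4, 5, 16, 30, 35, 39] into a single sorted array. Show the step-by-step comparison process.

Merging process:

Compare 3 vs 4: take 3 from left. Merged: [3]
Compare 4 vs 4: take 4 from left. Merged: [3, 4]
Compare 5 vs 4: take 4 from right. Merged: [3, 4, 4]
Compare 5 vs 5: take 5 from left. Merged: [3, 4, 4, 5]
Compare 23 vs 5: take 5 from right. Merged: [3, 4, 4, 5, 5]
Compare 23 vs 16: take 16 from right. Merged: [3, 4, 4, 5, 5, 16]
Compare 23 vs 30: take 23 from left. Merged: [3, 4, 4, 5, 5, 16, 23]
Compare 28 vs 30: take 28 from left. Merged: [3, 4, 4, 5, 5, 16, 23, 28]
Append remaining from right: [30, 35, 39]. Merged: [3, 4, 4, 5, 5, 16, 23, 28, 30, 35, 39]

Final merged array: [3, 4, 4, 5, 5, 16, 23, 28, 30, 35, 39]
Total comparisons: 8

The merged array is [3, 4, 4, 5, 5, 16, 23, 28, 30, 35, 39], requiring 8 comparisons. The merge step runs in O(n) time where n is the total number of elements.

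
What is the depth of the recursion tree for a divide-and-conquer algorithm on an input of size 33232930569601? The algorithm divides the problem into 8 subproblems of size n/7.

For divide and conquer with division factor 7:

Problem sizes at each level:
Level 0: 33232930569601
Level 1: 4747561509943
Level 2: 678223072849
Level 3: 96889010407
Level 4: 13841287201
Level 5: 1977326743
Level 6: 282475249
Level 7: 40353607
Level 8: 5764801
Level 9: 823543
Level 10: 117649
Level 11: 16807
Level 12: 2401
Level 13: 343
Level 14: 49
Level 15: 7
Level 16: 1

The root is level 0 and the size-1 base case is level 16 (the tree spans levels 0 through 16, i.e. 17 levels counting the root), so the depth is the number of divisions: log_7(33232930569601) = 16

The recursion tree depth is log_7(33232930569601) = 16. At each level, the problem size is divided by 7, so it takes 16 divisions to reduce to a base case of size 1. The algorithm makes 8 recursive calls at each level.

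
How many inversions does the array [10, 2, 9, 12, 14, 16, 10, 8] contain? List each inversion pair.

Finding inversions in [10, 2, 9, 12, 14, 16, 10, 8]:

(0, 1): arr[0]=10 > arr[1]=2
(0, 2): arr[0]=10 > arr[2]=9
(0, 7): arr[0]=10 > arr[7]=8
(2, 7): arr[2]=9 > arr[7]=8
(3, 6): arr[3]=12 > arr[6]=10
(3, 7): arr[3]=12 > arr[7]=8
(4, 6): arr[4]=14 > arr[6]=10
(4, 7): arr[4]=14 > arr[7]=8
(5, 6): arr[5]=16 > arr[6]=10
(5, 7): arr[5]=16 > arr[7]=8
(6, 7): arr[6]=10 > arr[7]=8

Total inversions: 11

The array has 11 inversion(s): (0,1), (0,2), (0,7), (2,7), (3,6), (3,7), (4,6), (4,7), (5,6), (5,7), (6,7). Each pair (i,j) satisfies i < j and arr[i] > arr[j].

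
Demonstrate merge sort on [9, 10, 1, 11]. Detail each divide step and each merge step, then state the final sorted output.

Merge sort trace:

Split: [9, 10, 1, 11] -> [9, 10] and [1, 11]
  Split: [9, 10] -> [9] and [10]
  Merge: [9] + [10] -> [9, 10]
  Split: [1, 11] -> [1] and [11]
  Merge: [1] + [11] -> [1, 11]
Merge: [9, 10] + [1, 11] -> [1, 9, 10, 11]

Final sorted array: [1, 9, 10, 11]

The merge sort proceeds by recursively splitting the array and merging sorted halves.
After all merges, the sorted array is [1, 9, 10, 11].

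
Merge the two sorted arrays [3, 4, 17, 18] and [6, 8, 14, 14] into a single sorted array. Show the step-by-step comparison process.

Merging process:

Compare 3 vs 6: take 3 from left. Merged: [3]
Compare 4 vs 6: take 4 from left. Merged: [3, 4]
Compare 17 vs 6: take 6 from right. Merged: [3, 4, 6]
Compare 17 vs 8: take 8 from right. Merged: [3, 4, 6, 8]
Compare 17 vs 14: take 14 from right. Merged: [3, 4, 6, 8, 14]
Compare 17 vs 14: take 14 from right. Merged: [3, 4, 6, 8, 14, 14]
Append remaining from left: [17, 18]. Merged: [3, 4, 6, 8, 14, 14, 17, 18]

Final merged array: [3, 4, 6, 8, 14, 14, 17, 18]
Total comparisons: 6

The merged array is [3, 4, 6, 8, 14, 14, 17, 18], requiring 6 comparisons. The merge step runs in O(n) time where n is the total number of elements.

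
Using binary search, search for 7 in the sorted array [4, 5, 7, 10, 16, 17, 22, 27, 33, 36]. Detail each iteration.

Binary search for 7 in [4, 5, 7, 10, 16, 17, 22, 27, 33, 36]:

lo=0, hi=9, mid=4, arr[mid]=16 -> 16 > 7, search left half
lo=0, hi=3, mid=1, arr[mid]=5 -> 5 < 7, search right half
lo=2, hi=3, mid=2, arr[mid]=7 -> Found target at index 2!

Binary search finds 7 at index 2 after 3 comparisons. The search repeatedly halves the search space by comparing with the middle element.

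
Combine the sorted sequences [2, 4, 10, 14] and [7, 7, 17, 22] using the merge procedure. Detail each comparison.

Merging process:

Compare 2 vs 7: take 2 from left. Merged: [2]
Compare 4 vs 7: take 4 from left. Merged: [2, 4]
Compare 10 vs 7: take 7 from right. Merged: [2, 4, 7]
Compare 10 vs 7: take 7 from right. Merged: [2, 4, 7, 7]
Compare 10 vs 17: take 10 from left. Merged: [2, 4, 7, 7, 10]
Compare 14 vs 17: take 14 from left. Merged: [2, 4, 7, 7, 10, 14]
Append remaining from right: [17, 22]. Merged: [2, 4, 7, 7, 10, 14, 17, 22]

Final merged array: [2, 4, 7, 7, 10, 14, 17, 22]
Total comparisons: 6

The merged array is [2, 4, 7, 7, 10, 14, 17, 22], requiring 6 comparisons. The merge step runs in O(n) time where n is the total number of elements.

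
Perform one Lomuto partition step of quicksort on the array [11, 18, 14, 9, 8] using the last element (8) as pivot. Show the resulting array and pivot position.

Lomuto partition with pivot = 8:

Initial array: [11, 18, 14, 9, 8]

arr[0]=11 > 8: no swap
arr[1]=18 > 8: no swap
arr[2]=14 > 8: no swap
arr[3]=9 > 8: no swap

Place pivot at position 0: [8, 18, 14, 9, 11]
Pivot position: 0

After partitioning with pivot 8, the array becomes [8, 18, 14, 9, 11]. The pivot is placed at index 0. All elements to the left of the pivot are <= 8, and all elements to the right are > 8.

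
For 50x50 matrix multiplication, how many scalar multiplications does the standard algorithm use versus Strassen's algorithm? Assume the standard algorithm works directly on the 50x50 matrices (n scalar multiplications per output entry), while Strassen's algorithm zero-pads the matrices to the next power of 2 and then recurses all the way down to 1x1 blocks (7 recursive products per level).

Matrix multiplication for 50x50 matrices:

Strassen's algorithm requires power-of-2 dimensions. Pad 50x50 to 64x64 (next power of 2).

Standard algorithm: 50^3 = 125000 multiplications
Strassen's algorithm: 7^(log2(64)) = 7^6 = 117649 multiplications
Savings: 125000 - 117649 = 7351 multiplications

Standard: 125000 multiplications (50^3). Strassen: 117649 multiplications (7^6, after padding to 64x64). Strassen reduces 8 recursive multiplications to 7 at each level.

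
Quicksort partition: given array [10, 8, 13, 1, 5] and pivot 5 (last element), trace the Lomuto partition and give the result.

Lomuto partition with pivot = 5:

Initial array: [10, 8, 13, 1, 5]

arr[0]=10 > 5: no swap
arr[1]=8 > 5: no swap
arr[2]=13 > 5: no swap
arr[3]=1 <= 5: swap with position 0, array becomes [1, 8, 13, 10, 5]

Place pivot at position 1: [1, 5, 13, 10, 8]
Pivot position: 1

After partitioning with pivot 5, the array becomes [1, 5, 13, 10, 8]. The pivot is placed at index 1. All elements to the left of the pivot are <= 5, and all elements to the right are > 5.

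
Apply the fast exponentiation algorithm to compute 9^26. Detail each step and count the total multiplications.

Computing 9^26 by squaring (build up from 9^1; each line after the first costs one multiplication):

9^1 = 9
9^2 = (9^1)^2 = 9^2 = 81
9^3 = 9 * 9^2 = 9 * 81 = 729
9^6 = (9^3)^2 = 729^2 = 531441
9^12 = (9^6)^2 = 531441^2 = 282429536481
9^13 = 9 * 9^12 = 9 * 282429536481 = 2541865828329
9^26 = (9^13)^2 = 2541865828329^2 = 6461081889226673298932241

Result: 6461081889226673298932241
Multiplications needed: 6 (6 lines after 9^1)

9^26 = 6461081889226673298932241. Using exponentiation by squaring, this requires 6 multiplications. The key idea: if the exponent is even, square the half-power; if odd, multiply by the base once.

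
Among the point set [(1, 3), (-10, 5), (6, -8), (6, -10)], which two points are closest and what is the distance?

Computing all pairwise distances among 4 points:

d((1, 3), (-10, 5)) = 11.1803
d((1, 3), (6, -8)) = 12.083
d((1, 3), (6, -10)) = 13.9284
d((-10, 5), (6, -8)) = 20.6155
d((-10, 5), (6, -10)) = 21.9317
d((6, -8), (6, -10)) = 2.0 <-- minimum

Closest pair: (6, -8) and (6, -10) with distance 2.0

The closest pair is (6, -8) and (6, -10) with Euclidean distance 2.0. For 4 points, brute-force pairwise comparison is shown above. For large n, the divide-and-conquer algorithm (sort by x, recurse on halves, check the dividing strip) achieves O(n log n).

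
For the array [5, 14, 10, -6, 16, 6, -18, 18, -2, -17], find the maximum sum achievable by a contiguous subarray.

Using Kadane's algorithm on [5, 14, 10, -6, 16, 6, -18, 18, -2, -17]:

Scanning through the array:
Position 1 (value 14): max_ending_here = 19, max_so_far = 19
Position 2 (value 10): max_ending_here = 29, max_so_far = 29
Position 3 (value -6): max_ending_here = 23, max_so_far = 29
Position 4 (value 16): max_ending_here = 39, max_so_far = 39
Position 5 (value 6): max_ending_here = 45, max_so_far = 45
Position 6 (value -18): max_ending_here = 27, max_so_far = 45
Position 7 (value 18): max_ending_here = 45, max_so_far = 45
Position 8 (value -2): max_ending_here = 43, max_so_far = 45
Position 9 (value -17): max_ending_here = 26, max_so_far = 45

Maximum subarray: [5, 14, 10, -6, 16, 6]
Maximum sum: 45

The maximum subarray is [5, 14, 10, -6, 16, 6] with sum 45. This subarray runs from index 0 to index 5.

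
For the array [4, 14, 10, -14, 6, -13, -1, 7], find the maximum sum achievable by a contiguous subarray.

Using Kadane's algorithm on [4, 14, 10, -14, 6, -13, -1, 7]:

Scanning through the array:
Position 1 (value 14): max_ending_here = 18, max_so_far = 18
Position 2 (value 10): max_ending_here = 28, max_so_far = 28
Position 3 (value -14): max_ending_here = 14, max_so_far = 28
Position 4 (value 6): max_ending_here = 20, max_so_far = 28
Position 5 (value -13): max_ending_here = 7, max_so_far = 28
Position 6 (value -1): max_ending_here = 6, max_so_far = 28
Position 7 (value 7): max_ending_here = 13, max_so_far = 28

Maximum subarray: [4, 14, 10]
Maximum sum: 28

The maximum subarray is [4, 14, 10] with sum 28. This subarray runs from index 0 to index 2.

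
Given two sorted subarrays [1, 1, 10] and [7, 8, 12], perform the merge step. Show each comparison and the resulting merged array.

Merging process:

Compare 1 vs 7: take 1 from left. Merged: [1]
Compare 1 vs 7: take 1 from left. Merged: [1, 1]
Compare 10 vs 7: take 7 from right. Merged: [1, 1, 7]
Compare 10 vs 8: take 8 from right. Merged: [1, 1, 7, 8]
Compare 10 vs 12: take 10 from left. Merged: [1, 1, 7, 8, 10]
Append remaining from right: [12]. Merged: [1, 1, 7, 8, 10, 12]

Final merged array: [1, 1, 7, 8, 10, 12]
Total comparisons: 5

The merged array is [1, 1, 7, 8, 10, 12], requiring 5 comparisons. The merge step runs in O(n) time where n is the total number of elements.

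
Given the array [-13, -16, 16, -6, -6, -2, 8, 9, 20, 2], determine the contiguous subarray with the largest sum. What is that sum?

Using Kadane's algorithm on [-13, -16, 16, -6, -6, -2, 8, 9, 20, 2]:

Scanning through the array:
Position 1 (value -16): max_ending_here = -16, max_so_far = -13
Position 2 (value 16): max_ending_here = 16, max_so_far = 16
Position 3 (value -6): max_ending_here = 10, max_so_far = 16
Position 4 (value -6): max_ending_here = 4, max_so_far = 16
Position 5 (value -2): max_ending_here = 2, max_so_far = 16
Position 6 (value 8): max_ending_here = 10, max_so_far = 16
Position 7 (value 9): max_ending_here = 19, max_so_far = 19
Position 8 (value 20): max_ending_here = 39, max_so_far = 39
Position 9 (value 2): max_ending_here = 41, max_so_far = 41

Maximum subarray: [16, -6, -6, -2, 8, 9, 20, 2]
Maximum sum: 41

The maximum subarray is [16, -6, -6, -2, 8, 9, 20, 2] with sum 41. This subarray runs from index 2 to index 9.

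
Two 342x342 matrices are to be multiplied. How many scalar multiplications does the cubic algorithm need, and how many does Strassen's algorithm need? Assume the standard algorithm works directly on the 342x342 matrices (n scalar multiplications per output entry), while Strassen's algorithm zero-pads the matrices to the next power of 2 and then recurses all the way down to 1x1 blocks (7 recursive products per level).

Matrix multiplication for 342x342 matrices:

Strassen's algorithm requires power-of-2 dimensions. Pad 342x342 to 512x512 (next power of 2).

Standard algorithm: 342^3 = 40001688 multiplications
Strassen's algorithm: 7^(log2(512)) = 7^9 = 40353607 multiplications
Difference: 40001688 - 40353607 = -351919 (Strassen uses MORE here due to padding overhead — for small or just-over-power-of-2 n, padding can outweigh the per-level savings)

Standard: 40001688 multiplications (342^3). Strassen: 40353607 multiplications (7^9, after padding to 512x512). Strassen reduces 8 recursive multiplications to 7 at each level.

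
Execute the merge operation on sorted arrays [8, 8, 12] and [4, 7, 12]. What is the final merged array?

Merging process:

Compare 8 vs 4: take 4 from right. Merged: [4]
Compare 8 vs 7: take 7 from right. Merged: [4, 7]
Compare 8 vs 12: take 8 from left. Merged: [4, 7, 8]
Compare 8 vs 12: take 8 from left. Merged: [4, 7, 8, 8]
Compare 12 vs 12: take 12 from left. Merged: [4, 7, 8, 8, 12]
Append remaining from right: [12]. Merged: [4, 7, 8, 8, 12, 12]

Final merged array: [4, 7, 8, 8, 12, 12]
Total comparisons: 5

The merged array is [4, 7, 8, 8, 12, 12], requiring 5 comparisons. The merge step runs in O(n) time where n is the total number of elements.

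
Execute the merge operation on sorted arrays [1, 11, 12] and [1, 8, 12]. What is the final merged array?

Merging process:

Compare 1 vs 1: take 1 from left. Merged: [1]
Compare 11 vs 1: take 1 from right. Merged: [1, 1]
Compare 11 vs 8: take 8 from right. Merged: [1, 1, 8]
Compare 11 vs 12: take 11 from left. Merged: [1, 1, 8, 11]
Compare 12 vs 12: take 12 from left. Merged: [1, 1, 8, 11, 12]
Append remaining from right: [12]. Merged: [1, 1, 8, 11, 12, 12]

Final merged array: [1, 1, 8, 11, 12, 12]
Total comparisons: 5

The merged array is [1, 1, 8, 11, 12, 12], requiring 5 comparisons. The merge step runs in O(n) time where n is the total number of elements.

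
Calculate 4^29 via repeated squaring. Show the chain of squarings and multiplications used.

Computing 4^29 by squaring (build up from 4^1; each line after the first costs one multiplication):

4^1 = 4
4^2 = (4^1)^2 = 4^2 = 16
4^3 = 4 * 4^2 = 4 * 16 = 64
4^6 = (4^3)^2 = 64^2 = 4096
4^7 = 4 * 4^6 = 4 * 4096 = 16384
4^14 = (4^7)^2 = 16384^2 = 268435456
4^28 = (4^14)^2 = 268435456^2 = 72057594037927936
4^29 = 4 * 4^28 = 4 * 72057594037927936 = 288230376151711744

Result: 288230376151711744
Multiplications needed: 7 (7 lines after 4^1)

4^29 = 288230376151711744. Using exponentiation by squaring, this requires 7 multiplications. The key idea: if the exponent is even, square the half-power; if odd, multiply by the base once.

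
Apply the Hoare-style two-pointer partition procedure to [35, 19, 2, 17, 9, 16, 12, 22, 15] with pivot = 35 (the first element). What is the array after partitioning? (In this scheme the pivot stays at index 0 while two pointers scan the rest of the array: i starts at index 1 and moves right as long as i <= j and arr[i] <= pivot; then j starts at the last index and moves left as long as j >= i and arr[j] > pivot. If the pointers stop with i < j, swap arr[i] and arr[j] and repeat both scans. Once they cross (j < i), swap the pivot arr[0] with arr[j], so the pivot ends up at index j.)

Hoare-style two-pointer partition with pivot = 35:

Initial array: [35, 19, 2, 17, 9, 16, 12, 22, 15]

Pointers start at i = 1, j = 8.
i ends at 9, j ends at 8: the pointers have crossed (j < i), so scanning stops.

Swap pivot arr[0] with arr[8] to place pivot at position 8: [15, 19, 2, 17, 9, 16, 12, 22, 35]
Pivot position: 8

After partitioning with pivot 35, the array becomes [15, 19, 2, 17, 9, 16, 12, 22, 35]. The pivot is placed at index 8. All elements to the left of the pivot are <= 35, and all elements to the right are > 35.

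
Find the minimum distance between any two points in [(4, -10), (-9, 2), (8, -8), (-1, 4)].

Computing all pairwise distances among 4 points:

d((4, -10), (-9, 2)) = 17.6918
d((4, -10), (8, -8)) = 4.4721 <-- minimum
d((4, -10), (-1, 4)) = 14.8661
d((-9, 2), (8, -8)) = 19.7231
d((-9, 2), (-1, 4)) = 8.2462
d((8, -8), (-1, 4)) = 15.0

Closest pair: (4, -10) and (8, -8) with distance 4.4721

The closest pair is (4, -10) and (8, -8) with Euclidean distance 4.4721. For 4 points, brute-force pairwise comparison is shown above. For large n, the divide-and-conquer algorithm (sort by x, recurse on halves, check the dividing strip) achieves O(n log n).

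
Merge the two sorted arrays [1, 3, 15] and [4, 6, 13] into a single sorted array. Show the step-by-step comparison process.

Merging process:

Compare 1 vs 4: take 1 from left. Merged: [1]
Compare 3 vs 4: take 3 from left. Merged: [1, 3]
Compare 15 vs 4: take 4 from right. Merged: [1, 3, 4]
Compare 15 vs 6: take 6 from right. Merged: [1, 3, 4, 6]
Compare 15 vs 13: take 13 from right. Merged: [1, 3, 4, 6, 13]
Append remaining from left: [15]. Merged: [1, 3, 4, 6, 13, 15]

Final merged array: [1, 3, 4, 6, 13, 15]
Total comparisons: 5

The merged array is [1, 3, 4, 6, 13, 15], requiring 5 comparisons. The merge step runs in O(n) time where n is the total number of elements.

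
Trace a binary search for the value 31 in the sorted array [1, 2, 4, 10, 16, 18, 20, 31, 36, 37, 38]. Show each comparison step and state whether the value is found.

Binary search for 31 in [1, 2, 4, 10, 16, 18, 20, 31, 36, 37, 38]:

lo=0, hi=10, mid=5, arr[mid]=18 -> 18 < 31, search right half
lo=6, hi=10, mid=8, arr[mid]=36 -> 36 > 31, search left half
lo=6, hi=7, mid=6, arr[mid]=20 -> 20 < 31, search right half
lo=7, hi=7, mid=7, arr[mid]=31 -> Found target at index 7!

Binary search finds 31 at index 7 after 4 comparisons. The search repeatedly halves the search space by comparing with the middle element.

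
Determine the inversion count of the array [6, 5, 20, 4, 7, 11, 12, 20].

Finding inversions in [6, 5, 20, 4, 7, 11, 12, 20]:

(0, 1): arr[0]=6 > arr[1]=5
(0, 3): arr[0]=6 > arr[3]=4
(1, 3): arr[1]=5 > arr[3]=4
(2, 3): arr[2]=20 > arr[3]=4
(2, 4): arr[2]=20 > arr[4]=7
(2, 5): arr[2]=20 > arr[5]=11
(2, 6): arr[2]=20 > arr[6]=12

Total inversions: 7

The array has 7 inversion(s): (0,1), (0,3), (1,3), (2,3), (2,4), (2,5), (2,6). Each pair (i,j) satisfies i < j and arr[i] > arr[j].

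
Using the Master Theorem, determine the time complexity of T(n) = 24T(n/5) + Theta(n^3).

Master Theorem for T(n) = 24T(n/5) + O(n^3):

a = 24, b = 5, c = 3
log_b(a) = log_5(24) = 1.9746

Case 3: c = 3 > log_5(24) = 1.9746
T(n) = O(n^3) = O(n^3)

For T(n) = 24T(n/5) + O(n^3): log_5(24) = 1.9746. This is Case 3 of the Master Theorem (c > log_b(a), work dominated by root), giving O(n^3).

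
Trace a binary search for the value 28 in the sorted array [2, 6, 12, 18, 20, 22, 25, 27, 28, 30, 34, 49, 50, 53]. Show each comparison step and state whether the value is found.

Binary search for 28 in [2, 6, 12, 18, 20, 22, 25, 27, 28, 30, 34, 49, 50, 53]:

lo=0, hi=13, mid=6, arr[mid]=25 -> 25 < 28, search right half
lo=7, hi=13, mid=10, arr[mid]=34 -> 34 > 28, search left half
lo=7, hi=9, mid=8, arr[mid]=28 -> Found target at index 8!

Binary search finds 28 at index 8 after 3 comparisons. The search repeatedly halves the search space by comparing with the middle element.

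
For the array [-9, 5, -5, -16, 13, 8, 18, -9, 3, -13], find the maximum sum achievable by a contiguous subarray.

Using Kadane's algorithm on [-9, 5, -5, -16, 13, 8, 18, -9, 3, -13]:

Scanning through the array:
Position 1 (value 5): max_ending_here = 5, max_so_far = 5
Position 2 (value -5): max_ending_here = 0, max_so_far = 5
Position 3 (value -16): max_ending_here = -16, max_so_far = 5
Position 4 (value 13): max_ending_here = 13, max_so_far = 13
Position 5 (value 8): max_ending_here = 21, max_so_far = 21
Position 6 (value 18): max_ending_here = 39, max_so_far = 39
Position 7 (value -9): max_ending_here = 30, max_so_far = 39
Position 8 (value 3): max_ending_here = 33, max_so_far = 39
Position 9 (value -13): max_ending_here = 20, max_so_far = 39

Maximum subarray: [13, 8, 18]
Maximum sum: 39

The maximum subarray is [13, 8, 18] with sum 39. This subarray runs from index 4 to index 6.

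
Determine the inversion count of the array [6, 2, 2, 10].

Finding inversions in [6, 2, 2, 10]:

(0, 1): arr[0]=6 > arr[1]=2
(0, 2): arr[0]=6 > arr[2]=2

Total inversions: 2

The array has 2 inversion(s): (0,1), (0,2). Each pair (i,j) satisfies i < j and arr[i] > arr[j].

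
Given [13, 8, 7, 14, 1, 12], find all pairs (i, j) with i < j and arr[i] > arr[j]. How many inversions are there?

Finding inversions in [13, 8, 7, 14, 1, 12]:

(0, 1): arr[0]=13 > arr[1]=8
(0, 2): arr[0]=13 > arr[2]=7
(0, 4): arr[0]=13 > arr[4]=1
(0, 5): arr[0]=13 > arr[5]=12
(1, 2): arr[1]=8 > arr[2]=7
(1, 4): arr[1]=8 > arr[4]=1
(2, 4): arr[2]=7 > arr[4]=1
(3, 4): arr[3]=14 > arr[4]=1
(3, 5): arr[3]=14 > arr[5]=12

Total inversions: 9

The array has 9 inversion(s): (0,1), (0,2), (0,4), (0,5), (1,2), (1,4), (2,4), (3,4), (3,5). Each pair (i,j) satisfies i < j and arr[i] > arr[j].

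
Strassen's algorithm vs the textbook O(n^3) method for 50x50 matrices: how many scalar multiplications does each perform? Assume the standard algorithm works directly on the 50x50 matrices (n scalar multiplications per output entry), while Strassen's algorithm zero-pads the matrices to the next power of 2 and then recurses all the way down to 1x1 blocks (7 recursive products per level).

Matrix multiplication for 50x50 matrices:

Strassen's algorithm requires power-of-2 dimensions. Pad 50x50 to 64x64 (next power of 2).

Standard algorithm: 50^3 = 125000 multiplications
Strassen's algorithm: 7^(log2(64)) = 7^6 = 117649 multiplications
Savings: 125000 - 117649 = 7351 multiplications

Standard: 125000 multiplications (50^3). Strassen: 117649 multiplications (7^6, after padding to 64x64). Strassen reduces 8 recursive multiplications to 7 at each level.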